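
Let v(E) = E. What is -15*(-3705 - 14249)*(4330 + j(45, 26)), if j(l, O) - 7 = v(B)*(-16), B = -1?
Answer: 1172306430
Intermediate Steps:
j(l, O) = 23 (j(l, O) = 7 - 1*(-16) = 7 + 16 = 23)
-15*(-3705 - 14249)*(4330 + j(45, 26)) = -15*(-3705 - 14249)*(4330 + 23) = -(-269310)*4353 = -15*(-78153762) = 1172306430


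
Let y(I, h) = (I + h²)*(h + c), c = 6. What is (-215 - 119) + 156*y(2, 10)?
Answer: 254258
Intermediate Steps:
y(I, h) = (6 + h)*(I + h²) (y(I, h) = (I + h²)*(h + 6) = (I + h²)*(6 + h) = (6 + h)*(I + h²))
(-215 - 119) + 156*y(2, 10) = (-215 - 119) + 156*(10³ + 6*2 + 6*10² + 2*10) = -334 + 156*(1000 + 12 + 6*100 + 20) = -334 + 156*(1000 + 12 + 600 + 20) = -334 + 156*1632 = -334 + 254592 = 254258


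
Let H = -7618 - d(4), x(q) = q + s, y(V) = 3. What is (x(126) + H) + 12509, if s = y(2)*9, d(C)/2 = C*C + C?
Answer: 5004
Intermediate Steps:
d(C) = 2*C + 2*C**2 (d(C) = 2*(C*C + C) = 2*(C**2 + C) = 2*(C + C**2) = 2*C + 2*C**2)
s = 27 (s = 3*9 = 27)
x(q) = 27 + q (x(q) = q + 27 = 27 + q)
H = -7658 (H = -7618 - 2*4*(1 + 4) = -7618 - 2*4*5 = -7618 - 1*40 = -7618 - 40 = -7658)
(x(126) + H) + 12509 = ((27 + 126) - 7658) + 12509 = (153 - 7658) + 12509 = -7505 + 12509 = 5004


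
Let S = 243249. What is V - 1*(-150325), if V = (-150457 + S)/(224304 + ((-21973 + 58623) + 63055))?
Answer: 6958106531/46287 ≈ 1.5033e+5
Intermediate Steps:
V = 13256/46287 (V = (-150457 + 243249)/(224304 + ((-21973 + 58623) + 63055)) = 92792/(224304 + (36650 + 63055)) = 92792/(224304 + 99705) = 92792/324009 = 92792*(1/324009) = 13256/46287 ≈ 0.28639)
V - 1*(-150325) = 13256/46287 - 1*(-150325) = 13256/46287 + 150325 = 6958106531/46287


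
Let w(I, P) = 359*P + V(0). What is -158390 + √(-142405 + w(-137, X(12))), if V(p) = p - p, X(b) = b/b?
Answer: -158390 + I*√142046 ≈ -1.5839e+5 + 376.89*I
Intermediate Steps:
X(b) = 1
V(p) = 0
w(I, P) = 359*P (w(I, P) = 359*P + 0 = 359*P)
-158390 + √(-142405 + w(-137, X(12))) = -158390 + √(-142405 + 359*1) = -158390 + √(-142405 + 359) = -158390 + √(-142046) = -158390 + I*√142046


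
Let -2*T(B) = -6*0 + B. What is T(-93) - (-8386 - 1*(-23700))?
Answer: -30535/2 ≈ -15268.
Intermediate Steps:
T(B) = -B/2 (T(B) = -(-6*0 + B)/2 = -(0 + B)/2 = -B/2)
T(-93) - (-8386 - 1*(-23700)) = -½*(-93) - (-8386 - 1*(-23700)) = 93/2 - (-8386 + 23700) = 93/2 - 1*15314 = 93/2 - 15314 = -30535/2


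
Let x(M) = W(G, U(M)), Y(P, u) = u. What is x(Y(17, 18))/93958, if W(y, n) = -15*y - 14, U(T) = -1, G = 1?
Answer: -29/93958 ≈ -0.00030865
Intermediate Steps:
W(y, n) = -14 - 15*y
x(M) = -29 (x(M) = -14 - 15*1 = -14 - 15 = -29)
x(Y(17, 18))/93958 = -29/93958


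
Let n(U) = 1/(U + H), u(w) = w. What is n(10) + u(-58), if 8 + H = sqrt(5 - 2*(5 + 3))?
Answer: (-58*sqrt(11) + 115*I)/(sqrt(11) - 2*I) ≈ -57.867 - 0.22111*I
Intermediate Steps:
H = -8 + I*sqrt(11) (H = -8 + sqrt(5 - 2*(5 + 3)) = -8 + sqrt(5 - 2*8) = -8 + sqrt(5 - 16) = -8 + sqrt(-11) = -8 + I*sqrt(11) ≈ -8.0 + 3.3166*I)
n(U) = 1/(-8 + U + I*sqrt(11)) (n(U) = 1/(U + (-8 + I*sqrt(11))) = 1/(-8 + U + I*sqrt(11)))
n(10) + u(-58) = 1/(-8 + 10 + I*sqrt(11)) - 58 = 1/(2 + I*sqrt(11)) - 58 = -58 + 1/(2 + I*sqrt(11))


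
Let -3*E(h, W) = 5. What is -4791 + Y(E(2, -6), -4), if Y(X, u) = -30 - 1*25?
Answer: -4846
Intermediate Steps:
E(h, W) = -5/3 (E(h, W) = -1/3*5 = -5/3)
Y(X, u) = -55 (Y(X, u) = -30 - 25 = -55)
-4791 + Y(E(2, -6), -4) = -4791 - 55 = -4846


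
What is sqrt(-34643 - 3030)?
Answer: I*sqrt(37673) ≈ 194.1*I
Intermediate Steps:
sqrt(-34643 - 3030) = sqrt(-37673) = I*sqrt(37673)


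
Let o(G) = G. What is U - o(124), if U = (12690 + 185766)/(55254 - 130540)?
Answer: -4766960/37643 ≈ -126.64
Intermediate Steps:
U = -99228/37643 (U = 198456/(-75286) = 198456*(-1/75286) = -99228/37643 ≈ -2.6360)
U - o(124) = -99228/37643 - 1*124 = -99228/37643 - 124 = -4766960/37643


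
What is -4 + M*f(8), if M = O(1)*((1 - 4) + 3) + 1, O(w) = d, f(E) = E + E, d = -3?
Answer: 12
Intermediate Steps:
f(E) = 2*E
O(w) = -3
M = 1 (M = -3*((1 - 4) + 3) + 1 = -3*(-3 + 3) + 1 = -3*0 + 1 = 0 + 1 = 1)
-4 + M*f(8) = -4 + 1*(2*8) = -4 + 1*16 = -4 + 16 = 12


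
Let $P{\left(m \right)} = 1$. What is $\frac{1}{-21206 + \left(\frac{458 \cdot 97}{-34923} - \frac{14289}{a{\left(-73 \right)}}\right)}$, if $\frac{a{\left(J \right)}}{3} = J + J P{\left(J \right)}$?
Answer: $- \frac{5098758}{107964410095} \approx -4.7226 \cdot 10^{-5}$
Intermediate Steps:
$a{\left(J \right)} = 6 J$ ($a{\left(J \right)} = 3 \left(J + J 1\right) = 3 \left(J + J\right) = 3 \cdot 2 J = 6 J$)
$\frac{1}{-21206 + \left(\frac{458 \cdot 97}{-34923} - \frac{14289}{a{\left(-73 \right)}}\right)} = \frac{1}{-21206 + \left(\frac{458 \cdot 97}{-34923} - \frac{14289}{6 \left(-73\right)}\right)} = \frac{1}{-21206 - \left(\frac{44426}{34923} + \frac{14289}{-438}\right)} = \frac{1}{-21206 - - \frac{159852053}{5098758}} = \frac{1}{-21206 + \left(- \frac{44426}{34923} + \frac{4763}{146}\right)} = \frac{1}{-21206 + \frac{159852053}{5098758}} = \frac{1}{- \frac{107964410095}{5098758}} = - \frac{5098758}{107964410095}$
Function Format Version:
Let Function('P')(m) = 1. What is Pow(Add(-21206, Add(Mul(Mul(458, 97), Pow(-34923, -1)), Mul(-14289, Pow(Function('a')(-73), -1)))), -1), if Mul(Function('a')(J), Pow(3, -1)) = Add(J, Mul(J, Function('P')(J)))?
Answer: Rational(-5098758, 107964410095) ≈ -4.7226e-5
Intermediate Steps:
Function('a')(J) = Mul(6, J) (Function('a')(J) = Mul(3, Add(J, Mul(J, 1))) = Mul(3, Add(J, J)) = Mul(3, Mul(2, J)) = Mul(6, J))
Pow(Add(-21206, Add(Mul(Mul(458, 97), Pow(-34923, -1)), Mul(-14289, Pow(Function('a')(-73), -1)))), -1) = Pow(Add(-21206, Add(Mul(Mul(458, 97), Pow(-34923, -1)), Mul(-14289, Pow(Mul(6, -73), -1)))), -1) = Pow(Add(-21206, Add(Mul(44426, Rational(-1, 34923)), Mul(-14289, Pow(-438, -1)))), -1) = Pow(Add(-21206, Add(Rational(-44426, 34923), Mul(-14289, Rational(-1, 438)))), -1) = Pow(Add(-21206, Add(Rational(-44426, 34923), Rational(4763, 146))), -1) = Pow(Add(-21206, Rational(159852053, 5098758)), -1) = Pow(Rational(-107964410095, 5098758), -1) = Rational(-5098758, 107964410095)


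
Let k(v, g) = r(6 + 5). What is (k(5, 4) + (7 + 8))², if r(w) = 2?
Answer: 289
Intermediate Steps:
k(v, g) = 2
(k(5, 4) + (7 + 8))² = (2 + (7 + 8))² = (2 + 15)² = 17² = 289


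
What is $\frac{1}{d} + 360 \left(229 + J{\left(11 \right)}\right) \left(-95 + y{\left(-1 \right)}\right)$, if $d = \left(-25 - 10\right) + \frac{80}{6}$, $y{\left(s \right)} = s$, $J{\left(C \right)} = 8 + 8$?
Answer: $- \frac{550368003}{65} \approx -8.4672 \cdot 10^{6}$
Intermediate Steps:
$J{\left(C \right)} = 16$
$d = - \frac{65}{3}$ ($d = -35 + 80 \cdot \frac{1}{6} = -35 + \frac{40}{3} = - \frac{65}{3} \approx -21.667$)
$\frac{1}{d} + 360 \left(229 + J{\left(11 \right)}\right) \left(-95 + y{\left(-1 \right)}\right) = \frac{1}{- \frac{65}{3}} + 360 \left(229 + 16\right) \left(-95 - 1\right) = - \frac{3}{65} + 360 \cdot 245 \left(-96\right) = - \frac{3}{65} + 360 \left(-23520\right) = - \frac{3}{65} - 8467200 = - \frac{550368003}{65}$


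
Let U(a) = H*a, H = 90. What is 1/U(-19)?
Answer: -1/1710 ≈ -0.00058480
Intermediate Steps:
U(a) = 90*a
1/U(-19) = 1/(90*(-19)) = 1/(-1710) = -1/1710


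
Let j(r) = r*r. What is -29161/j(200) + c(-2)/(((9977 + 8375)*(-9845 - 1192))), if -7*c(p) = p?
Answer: -2584133309753/3544642920000 ≈ -0.72902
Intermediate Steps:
c(p) = -p/7
j(r) = r**2
-29161/j(200) + c(-2)/(((9977 + 8375)*(-9845 - 1192))) = -29161/(200**2) + (-1/7*(-2))/(((9977 + 8375)*(-9845 - 1192))) = -29161/40000 + 2/(7*((18352*(-11037)))) = -29161*1/40000 + (2/7)/(-202551024) = -29161/40000 + (2/7)*(-1/202551024) = -29161/40000 - 1/708928584 = -2584133309753/3544642920000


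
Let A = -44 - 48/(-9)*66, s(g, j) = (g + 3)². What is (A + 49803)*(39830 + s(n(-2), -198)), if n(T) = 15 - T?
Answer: 2015965530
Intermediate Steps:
s(g, j) = (3 + g)²
A = 308 (A = -44 - 48*(-⅑)*66 = -44 + (16/3)*66 = -44 + 352 = 308)
(A + 49803)*(39830 + s(n(-2), -198)) = (308 + 49803)*(39830 + (3 + (15 - 1*(-2)))²) = 50111*(39830 + (3 + (15 + 2))²) = 50111*(39830 + (3 + 17)²) = 50111*(39830 + 20²) = 50111*(39830 + 400) = 50111*40230 = 2015965530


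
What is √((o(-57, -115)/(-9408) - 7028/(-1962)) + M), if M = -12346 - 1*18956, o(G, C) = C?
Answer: I*√10495273857407/18312 ≈ 176.91*I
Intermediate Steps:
M = -31302 (M = -12346 - 18956 = -31302)
√((o(-57, -115)/(-9408) - 7028/(-1962)) + M) = √((-115/(-9408) - 7028/(-1962)) - 31302) = √((-115*(-1/9408) - 7028*(-1/1962)) - 31302) = √((115/9408 + 3514/981) - 31302) = √(11057509/3076416 - 31302) = √(-96286916123/3076416) = I*√10495273857407/18312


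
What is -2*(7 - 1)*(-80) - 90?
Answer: 870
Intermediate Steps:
-2*(7 - 1)*(-80) - 90 = -2*6*(-80) - 90 = -12*(-80) - 90 = 960 - 90 = 870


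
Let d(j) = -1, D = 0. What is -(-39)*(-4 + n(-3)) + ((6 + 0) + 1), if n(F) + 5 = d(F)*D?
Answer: -344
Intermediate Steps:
n(F) = -5 (n(F) = -5 - 1*0 = -5 + 0 = -5)
-(-39)*(-4 + n(-3)) + ((6 + 0) + 1) = -(-39)*(-4 - 5) + ((6 + 0) + 1) = -(-39)*(-9) + (6 + 1) = -13*27 + 7 = -351 + 7 = -344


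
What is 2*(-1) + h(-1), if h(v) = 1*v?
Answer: -3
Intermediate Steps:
h(v) = v
2*(-1) + h(-1) = 2*(-1) - 1 = -2 - 1 = -3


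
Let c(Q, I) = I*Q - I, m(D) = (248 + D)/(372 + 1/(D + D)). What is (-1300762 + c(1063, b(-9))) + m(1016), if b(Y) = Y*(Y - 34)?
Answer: -672577511592/755905 ≈ -8.8977e+5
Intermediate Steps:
b(Y) = Y*(-34 + Y)
m(D) = (248 + D)/(372 + 1/(2*D))
c(Q, I) = -I + I*Q
(-1300762 + c(1063, b(-9))) + m(1016) = (-1300762 + (-9*(-34 - 9))*(-1 + 1063)) + 2*1016*(248 + 1016)/(1 + 744*1016) = (-1300762 - 9*(-43)*1062) + 2*1016*1264/(1 + 755904) = (-1300762 + 387*1062) + 2*1016*1264/755905 = (-1300762 + 410994) + 2*1016*(1/755905)*1264 = -889768 + 2568448/755905 = -672577511592/755905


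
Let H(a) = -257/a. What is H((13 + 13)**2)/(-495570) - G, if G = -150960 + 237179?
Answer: -28883823684823/335005320 ≈ -86219.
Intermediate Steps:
G = 86219
H((13 + 13)**2)/(-495570) - G = -257/(13 + 13)**2/(-495570) - 1*86219 = -257/(26**2)*(-1/495570) - 86219 = -257/676*(-1/495570) - 86219 = 257/335005320 - 86219 = -28883823684823/335005320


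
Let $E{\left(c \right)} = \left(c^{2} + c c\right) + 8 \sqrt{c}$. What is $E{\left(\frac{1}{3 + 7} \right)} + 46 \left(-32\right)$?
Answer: $- \frac{73599}{50} + \frac{4 \sqrt{10}}{5} \approx -1469.4$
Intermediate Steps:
$E{\left(c \right)} = 2 c^{2} + 8 \sqrt{c}$ ($E{\left(c \right)} = \left(c^{2} + c^{2}\right) + 8 \sqrt{c} = 2 c^{2} + 8 \sqrt{c}$)
$E{\left(\frac{1}{3 + 7} \right)} + 46 \left(-32\right) = \left(2 \left(\frac{1}{3 + 7}\right)^{2} + 8 \sqrt{\frac{1}{3 + 7}}\right) + 46 \left(-32\right) = \left(2 \left(\frac{1}{10}\right)^{2} + 8 \sqrt{\frac{1}{10}}\right) - 1472 = \left(\frac{2}{100} + \frac{8}{\sqrt{10}}\right) - 1472 = \left(2 \cdot \frac{1}{100} + 8 \frac{\sqrt{10}}{10}\right) - 1472 = \left(\frac{1}{50} + \frac{4 \sqrt{10}}{5}\right) - 1472 = - \frac{73599}{50} + \frac{4 \sqrt{10}}{5}$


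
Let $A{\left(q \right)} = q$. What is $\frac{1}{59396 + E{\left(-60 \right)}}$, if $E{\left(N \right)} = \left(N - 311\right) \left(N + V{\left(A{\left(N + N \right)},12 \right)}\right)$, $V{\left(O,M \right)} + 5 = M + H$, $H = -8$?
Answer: $\frac{1}{82027} \approx 1.2191 \cdot 10^{-5}$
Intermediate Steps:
$V{\left(O,M \right)} = -13 + M$ ($V{\left(O,M \right)} = -5 + \left(M - 8\right) = -5 + \left(-8 + M\right) = -13 + M$)
$E{\left(N \right)} = \left(-1 + N\right) \left(-311 + N\right)$ ($E{\left(N \right)} = \left(N - 311\right) \left(N + \left(-13 + 12\right)\right) = \left(-311 + N\right) \left(N - 1\right) = \left(-311 + N\right) \left(-1 + N\right) = \left(-1 + N\right) \left(-311 + N\right)$)
$\frac{1}{59396 + E{\left(-60 \right)}} = \frac{1}{59396 + \left(311 + \left(-60\right)^{2} - -18720\right)} = \frac{1}{59396 + \left(311 + 3600 + 18720\right)} = \frac{1}{59396 + 22631} = \frac{1}{82027}$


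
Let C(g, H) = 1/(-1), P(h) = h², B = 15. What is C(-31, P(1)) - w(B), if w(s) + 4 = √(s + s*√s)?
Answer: 3 - √(15 + 15*√15) ≈ -5.5495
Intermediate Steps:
C(g, H) = -1
w(s) = -4 + √(s + s^(3/2)) (w(s) = -4 + √(s + s*√s) = -4 + √(s + s^(3/2)))
C(-31, P(1)) - w(B) = -1 - (-4 + √(15 + 15^(3/2))) = -1 - (-4 + √(15 + 15*√15)) = -1 + (4 - √(15 + 15*√15)) = 3 - √(15 + 15*√15)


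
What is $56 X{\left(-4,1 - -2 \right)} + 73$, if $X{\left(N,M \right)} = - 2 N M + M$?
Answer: $1585$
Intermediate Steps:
$X{\left(N,M \right)} = M - 2 M N$ ($X{\left(N,M \right)} = - 2 M N + M = M - 2 M N$)
$56 X{\left(-4,1 - -2 \right)} + 73 = 56 \left(1 - -2\right) \left(1 - -8\right) + 73 = 56 \left(1 + 2\right) \left(1 + 8\right) + 73 = 56 \cdot 3 \cdot 9 + 73 = 56 \cdot 27 + 73 = 1512 + 73 = 1585$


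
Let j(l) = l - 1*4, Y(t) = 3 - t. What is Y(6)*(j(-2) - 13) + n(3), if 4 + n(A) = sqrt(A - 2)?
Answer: 54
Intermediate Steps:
n(A) = -4 + sqrt(-2 + A) (n(A) = -4 + sqrt(A - 2) = -4 + sqrt(-2 + A))
j(l) = -4 + l (j(l) = l - 4 = -4 + l)
Y(6)*(j(-2) - 13) + n(3) = (3 - 1*6)*((-4 - 2) - 13) + (-4 + sqrt(-2 + 3)) = (3 - 6)*(-6 - 13) + (-4 + sqrt(1)) = -3*(-19) + (-4 + 1) = 57 - 3 = 54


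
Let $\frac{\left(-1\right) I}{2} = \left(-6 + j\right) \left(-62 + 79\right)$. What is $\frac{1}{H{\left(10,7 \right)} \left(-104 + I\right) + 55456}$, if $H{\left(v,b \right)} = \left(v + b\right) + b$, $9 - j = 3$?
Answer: $\frac{1}{52960} \approx 1.8882 \cdot 10^{-5}$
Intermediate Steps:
$j = 6$ ($j = 9 - 3 = 6$)
$H{\left(v,b \right)} = v + 2 b$ ($H{\left(v,b \right)} = \left(b + v\right) + b = v + 2 b$)
$I = 0$ ($I = - 2 \left(-6 + 6\right) \left(-62 + 79\right) = - 2 \cdot 0 \cdot 17 = \left(-2\right) 0 = 0$)
$\frac{1}{H{\left(10,7 \right)} \left(-104 + I\right) + 55456} = \frac{1}{\left(10 + 2 \cdot 7\right) \left(-104 + 0\right) + 55456} = \frac{1}{\left(10 + 14\right) \left(-104\right) + 55456} = \frac{1}{24 \left(-104\right) + 55456} = \frac{1}{-2496 + 55456} = \frac{1}{52960}$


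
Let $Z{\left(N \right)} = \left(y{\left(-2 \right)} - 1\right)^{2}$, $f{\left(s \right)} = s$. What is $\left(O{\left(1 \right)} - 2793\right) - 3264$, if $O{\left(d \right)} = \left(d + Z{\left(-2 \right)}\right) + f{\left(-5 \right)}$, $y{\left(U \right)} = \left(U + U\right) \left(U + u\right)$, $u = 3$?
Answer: $-6036$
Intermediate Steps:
$y{\left(U \right)} = 2 U \left(3 + U\right)$ ($y{\left(U \right)} = \left(U + U\right) \left(U + 3\right) = 2 U \left(3 + U\right)$)
$Z{\left(N \right)} = 25$ ($Z{\left(N \right)} = \left(2 \left(-2\right) \left(3 - 2\right) - 1\right)^{2} = \left(2 \left(-2\right) 1 - 1\right)^{2} = \left(-4 - 1\right)^{2} = \left(-5\right)^{2} = 25$)
$O{\left(d \right)} = 20 + d$ ($O{\left(d \right)} = \left(d + 25\right) - 5 = \left(25 + d\right) - 5 = 20 + d$)
$\left(O{\left(1 \right)} - 2793\right) - 3264 = \left(\left(20 + 1\right) - 2793\right) - 3264 = \left(21 - 2793\right) - 3264 = -2772 - 3264 = -6036$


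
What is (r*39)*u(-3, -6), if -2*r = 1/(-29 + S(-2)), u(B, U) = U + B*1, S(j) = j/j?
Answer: -351/56 ≈ -6.2679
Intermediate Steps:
S(j) = 1
u(B, U) = B + U (u(B, U) = U + B = B + U)
r = 1/56 (r = -1/(2*(-29 + 1)) = -½/(-28) = -½*(-1/28) = 1/56 ≈ 0.017857)
(r*39)*u(-3, -6) = ((1/56)*39)*(-3 - 6) = (39/56)*(-9) = -351/56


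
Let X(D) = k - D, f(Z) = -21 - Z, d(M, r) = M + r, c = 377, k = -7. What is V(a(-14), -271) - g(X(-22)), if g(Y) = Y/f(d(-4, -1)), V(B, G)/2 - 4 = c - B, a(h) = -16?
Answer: 12719/16 ≈ 794.94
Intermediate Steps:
V(B, G) = 762 - 2*B (V(B, G) = 8 + 2*(377 - B) = 8 + (754 - 2*B) = 762 - 2*B)
X(D) = -7 - D
g(Y) = -Y/16 (g(Y) = Y/(-21 - (-4 - 1)) = Y/(-21 - 1*(-5)) = Y/(-21 + 5) = Y/(-16) = Y*(-1/16) = -Y/16)
V(a(-14), -271) - g(X(-22)) = (762 - 2*(-16)) - (-1)*(-7 - 1*(-22))/16 = (762 + 32) - (-1)*(-7 + 22)/16 = 794 - (-1)*15/16 = 794 - 1*(-15/16) = 794 + 15/16 = 12719/16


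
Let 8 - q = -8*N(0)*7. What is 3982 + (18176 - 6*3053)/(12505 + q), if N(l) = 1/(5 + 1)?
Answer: 149591368/37567 ≈ 3982.0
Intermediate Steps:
N(l) = ⅙ (N(l) = 1/6 = ⅙)
q = 52/3 (q = 8 - (-8*⅙)*7 = 8 - (-4)*7/3 = 8 - 1*(-28/3) = 8 + 28/3 = 52/3 ≈ 17.333)
3982 + (18176 - 6*3053)/(12505 + q) = 3982 + (18176 - 6*3053)/(12505 + 52/3) = 3982 + (18176 - 18318)/(37567/3) = 3982 - 142*3/37567 = 3982 - 426/37567 = 149591368/37567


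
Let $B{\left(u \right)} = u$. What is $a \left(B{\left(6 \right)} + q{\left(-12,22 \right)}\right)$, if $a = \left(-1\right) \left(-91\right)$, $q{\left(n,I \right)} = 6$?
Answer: $1092$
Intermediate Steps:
$a = 91$
$a \left(B{\left(6 \right)} + q{\left(-12,22 \right)}\right) = 91 \left(6 + 6\right) = 91 \cdot 12 = 1092$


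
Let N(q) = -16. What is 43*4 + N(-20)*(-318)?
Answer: 5260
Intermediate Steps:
43*4 + N(-20)*(-318) = 43*4 - 16*(-318) = 172 + 5088 = 5260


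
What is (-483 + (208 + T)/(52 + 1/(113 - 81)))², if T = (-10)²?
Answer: 630974446921/2772225 ≈ 2.2761e+5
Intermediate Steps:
T = 100
(-483 + (208 + T)/(52 + 1/(113 - 81)))² = (-483 + (208 + 100)/(52 + 1/(113 - 81)))² = (-483 + 308/(52 + 1/32))² = (-483 + 308/(1665/32))² = (-483 + 308*(32/1665))² = (-483 + 9856/1665)² = (-794339/1665)² = 630974446921/2772225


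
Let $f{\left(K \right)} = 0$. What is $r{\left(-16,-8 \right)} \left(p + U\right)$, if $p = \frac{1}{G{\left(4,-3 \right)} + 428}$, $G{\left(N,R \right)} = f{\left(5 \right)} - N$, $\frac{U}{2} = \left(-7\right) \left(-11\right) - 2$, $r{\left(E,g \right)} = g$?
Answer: $- \frac{63601}{53} \approx -1200.0$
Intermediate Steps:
$U = 150$ ($U = 2 \left(\left(-7\right) \left(-11\right) - 2\right) = 2 \left(77 - 2\right) = 2 \cdot 75 = 150$)
$G{\left(N,R \right)} = - N$ ($G{\left(N,R \right)} = 0 - N = - N$)
$p = \frac{1}{424}$ ($p = \frac{1}{\left(-1\right) 4 + 428} = \frac{1}{-4 + 428} = \frac{1}{424} \approx 0.0023585$)
$r{\left(-16,-8 \right)} \left(p + U\right) = - 8 \left(\frac{1}{424} + 150\right) = \left(-8\right) \frac{63601}{424} = - \frac{63601}{53}$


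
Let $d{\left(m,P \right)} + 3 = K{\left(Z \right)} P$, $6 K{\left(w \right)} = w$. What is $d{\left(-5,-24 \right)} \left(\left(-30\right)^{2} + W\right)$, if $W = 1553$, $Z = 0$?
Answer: $-7359$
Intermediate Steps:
$K{\left(w \right)} = \frac{w}{6}$
$d{\left(m,P \right)} = -3$ ($d{\left(m,P \right)} = -3 + \frac{1}{6} \cdot 0 P = -3 + 0 P = -3 + 0 = -3$)
$d{\left(-5,-24 \right)} \left(\left(-30\right)^{2} + W\right) = - 3 \left(\left(-30\right)^{2} + 1553\right) = - 3 \left(900 + 1553\right) = \left(-3\right) 2453 = -7359$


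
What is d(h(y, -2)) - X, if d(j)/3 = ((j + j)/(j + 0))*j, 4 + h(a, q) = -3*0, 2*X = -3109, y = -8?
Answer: 3061/2 ≈ 1530.5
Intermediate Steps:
X = -3109/2 (X = (½)*(-3109) = -3109/2 ≈ -1554.5)
h(a, q) = -4 (h(a, q) = -4 - 3*0 = -4 + 0 = -4)
d(j) = 6*j (d(j) = 3*(((j + j)/(j + 0))*j) = 3*(((2*j)/j)*j) = 3*(2*j) = 6*j)
d(h(y, -2)) - X = 6*(-4) - 1*(-3109/2) = -24 + 3109/2 = 3061/2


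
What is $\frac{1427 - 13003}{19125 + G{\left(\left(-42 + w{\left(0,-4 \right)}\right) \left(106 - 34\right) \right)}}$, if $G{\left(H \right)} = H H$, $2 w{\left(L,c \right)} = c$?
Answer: $- \frac{11576}{10055349} \approx -0.0011512$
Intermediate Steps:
$w{\left(L,c \right)} = \frac{c}{2}$
$G{\left(H \right)} = H^{2}$
$\frac{1427 - 13003}{19125 + G{\left(\left(-42 + w{\left(0,-4 \right)}\right) \left(106 - 34\right) \right)}} = \frac{1427 - 13003}{19125 + \left(\left(-42 + \frac{1}{2} \left(-4\right)\right) \left(106 - 34\right)\right)^{2}} = - \frac{11576}{19125 + \left(\left(-42 - 2\right) 72\right)^{2}} = - \frac{11576}{19125 + \left(\left(-44\right) 72\right)^{2}} = - \frac{11576}{19125 + \left(-3168\right)^{2}} = - \frac{11576}{19125 + 10036224} = - \frac{11576}{10055349}$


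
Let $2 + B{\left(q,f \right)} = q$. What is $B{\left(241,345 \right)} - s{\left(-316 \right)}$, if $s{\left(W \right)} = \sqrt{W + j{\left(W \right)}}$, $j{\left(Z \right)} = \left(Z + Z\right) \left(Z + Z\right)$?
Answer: $239 - 2 \sqrt{99777} \approx -392.75$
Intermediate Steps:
$j{\left(Z \right)} = 4 Z^{2}$ ($j{\left(Z \right)} = 2 Z 2 Z = 4 Z^{2}$)
$B{\left(q,f \right)} = -2 + q$
$s{\left(W \right)} = \sqrt{W + 4 W^{2}}$
$B{\left(241,345 \right)} - s{\left(-316 \right)} = \left(-2 + 241\right) - \sqrt{- 316 \left(1 + 4 \left(-316\right)\right)} = 239 - \sqrt{- 316 \left(1 - 1264\right)} = 239 - \sqrt{\left(-316\right) \left(-1263\right)} = 239 - \sqrt{399108} = 239 - 2 \sqrt{99777}$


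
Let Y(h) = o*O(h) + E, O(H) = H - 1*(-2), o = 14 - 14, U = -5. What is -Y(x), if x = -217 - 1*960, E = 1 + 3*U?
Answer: 14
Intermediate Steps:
o = 0
O(H) = 2 + H (O(H) = H + 2 = 2 + H)
E = -14 (E = 1 + 3*(-5) = 1 - 15 = -14)
x = -1177 (x = -217 - 960 = -1177)
Y(h) = -14 (Y(h) = 0*(2 + h) - 14 = 0 - 14 = -14)
-Y(x) = -1*(-14) = 14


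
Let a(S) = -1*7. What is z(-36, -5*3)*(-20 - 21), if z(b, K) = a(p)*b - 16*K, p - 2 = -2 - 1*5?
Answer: -20172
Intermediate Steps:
p = -5 (p = 2 + (-2 - 1*5) = 2 + (-2 - 5) = 2 - 7 = -5)
a(S) = -7
z(b, K) = -16*K - 7*b (z(b, K) = -7*b - 16*K = -16*K - 7*b)
z(-36, -5*3)*(-20 - 21) = (-(-80)*3 - 7*(-36))*(-20 - 21) = (-16*(-15) + 252)*(-41) = (240 + 252)*(-41) = 492*(-41) = -20172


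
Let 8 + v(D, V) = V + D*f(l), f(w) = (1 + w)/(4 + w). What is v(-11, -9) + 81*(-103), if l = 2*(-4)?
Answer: -33517/4 ≈ -8379.3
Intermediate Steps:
l = -8
f(w) = (1 + w)/(4 + w)
v(D, V) = -8 + V + 7*D/4 (v(D, V) = -8 + (V + D*((1 - 8)/(4 - 8))) = -8 + (V + D*(-7/(-4))) = -8 + (V + D*(-1/4*(-7))) = -8 + (V + D*(7/4)) = -8 + (V + 7*D/4) = -8 + V + 7*D/4)
v(-11, -9) + 81*(-103) = (-8 - 9 + (7/4)*(-11)) + 81*(-103) = (-8 - 9 - 77/4) - 8343 = -145/4 - 8343 = -33517/4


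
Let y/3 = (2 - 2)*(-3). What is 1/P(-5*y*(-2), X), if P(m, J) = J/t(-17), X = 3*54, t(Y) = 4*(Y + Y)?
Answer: -68/81 ≈ -0.83951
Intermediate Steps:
y = 0 (y = 3*((2 - 2)*(-3)) = 3*(0*(-3)) = 3*0 = 0)
t(Y) = 8*Y (t(Y) = 4*(2*Y) = 8*Y)
X = 162
P(m, J) = -J/136 (P(m, J) = J/((8*(-17))) = J/(-136) = J*(-1/136) = -J/136)
1/P(-5*y*(-2), X) = 1/(-1/136*162) = 1/(-81/68) = -68/81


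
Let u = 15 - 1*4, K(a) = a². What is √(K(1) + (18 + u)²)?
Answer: √842 ≈ 29.017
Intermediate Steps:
u = 11 (u = 15 - 4 = 11)
√(K(1) + (18 + u)²) = √(1² + (18 + 11)²) = √(1 + 29²) = √(1 + 841) = √842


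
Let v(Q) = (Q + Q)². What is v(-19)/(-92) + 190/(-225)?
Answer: -17119/1035 ≈ -16.540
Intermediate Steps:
v(Q) = 4*Q² (v(Q) = (2*Q)² = 4*Q²)
v(-19)/(-92) + 190/(-225) = (4*(-19)²)/(-92) + 190/(-225) = (4*361)*(-1/92) + 190*(-1/225) = 1444*(-1/92) - 38/45 = -361/23 - 38/45 = -17119/1035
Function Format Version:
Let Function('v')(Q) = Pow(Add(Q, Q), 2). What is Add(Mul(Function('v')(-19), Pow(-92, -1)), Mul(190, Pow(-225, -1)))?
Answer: Rational(-17119, 1035) ≈ -16.540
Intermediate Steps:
Function('v')(Q) = Mul(4, Pow(Q, 2)) (Function('v')(Q) = Pow(Mul(2, Q), 2) = Mul(4, Pow(Q, 2)))
Add(Mul(Function('v')(-19), Pow(-92, -1)), Mul(190, Pow(-225, -1))) = Add(Mul(Mul(4, Pow(-19, 2)), Pow(-92, -1)), Mul(190, Pow(-225, -1))) = Add(Mul(Mul(4, 361), Rational(-1, 92)), Mul(190, Rational(-1, 225))) = Add(Mul(1444, Rational(-1, 92)), Rational(-38, 45)) = Add(Rational(-361, 23), Rational(-38, 45)) = Rational(-17119, 1035)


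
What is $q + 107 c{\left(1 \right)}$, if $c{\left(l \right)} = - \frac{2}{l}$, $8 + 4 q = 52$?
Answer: $-203$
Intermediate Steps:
$q = 11$ ($q = -2 + \frac{1}{4} \cdot 52 = -2 + 13 = 11$)
$q + 107 c{\left(1 \right)} = 11 + 107 \left(- \frac{2}{1}\right) = 11 + 107 \left(\left(-2\right) 1\right) = 11 + 107 \left(-2\right) = 11 - 214 = -203$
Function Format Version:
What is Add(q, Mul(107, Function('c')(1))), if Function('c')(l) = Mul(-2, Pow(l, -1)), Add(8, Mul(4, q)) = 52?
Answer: -203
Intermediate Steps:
q = 11 (q = Add(-2, Mul(Rational(1, 4), 52)) = Add(-2, 13) = 11)
Add(q, Mul(107, Function('c')(1))) = Add(11, Mul(107, Mul(-2, Pow(1, -1)))) = Add(11, Mul(107, Mul(-2, 1))) = Add(11, Mul(107, -2)) = Add(11, -214) = -203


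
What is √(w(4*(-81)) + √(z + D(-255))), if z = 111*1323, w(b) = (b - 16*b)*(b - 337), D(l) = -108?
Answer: √(-3212460 + 3*√16305) ≈ 1792.2*I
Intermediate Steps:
w(b) = -15*b*(-337 + b) (w(b) = (-15*b)*(-337 + b) = -15*b*(-337 + b))
z = 146853
√(w(4*(-81)) + √(z + D(-255))) = √(15*(4*(-81))*(337 - 4*(-81)) + √(146853 - 108)) = √(15*(-324)*(337 - 1*(-324)) + √146745) = √(15*(-324)*(337 + 324) + 3*√16305) = √(15*(-324)*661 + 3*√16305) = √(-3212460 + 3*√16305)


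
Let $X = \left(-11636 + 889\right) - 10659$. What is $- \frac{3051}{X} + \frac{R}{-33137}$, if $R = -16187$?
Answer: $\frac{447599909}{709330622} \approx 0.63102$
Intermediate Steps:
$X = -21406$ ($X = -10747 - 10659 = -21406$)
$- \frac{3051}{X} + \frac{R}{-33137} = - \frac{3051}{-21406} - \frac{16187}{-33137} = \left(-3051\right) \left(- \frac{1}{21406}\right) - - \frac{16187}{33137} = \frac{3051}{21406} + \frac{16187}{33137} = \frac{447599909}{709330622}$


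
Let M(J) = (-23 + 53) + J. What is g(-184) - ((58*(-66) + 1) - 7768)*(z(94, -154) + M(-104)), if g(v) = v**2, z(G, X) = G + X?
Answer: -1519874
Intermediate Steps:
M(J) = 30 + J
g(-184) - ((58*(-66) + 1) - 7768)*(z(94, -154) + M(-104)) = (-184)**2 - ((58*(-66) + 1) - 7768)*((94 - 154) + (30 - 104)) = 33856 - ((-3828 + 1) - 7768)*(-60 - 74) = 33856 - (-3827 - 7768)*(-134) = 33856 - (-11595)*(-134) = 33856 - 1*1553730 = 33856 - 1553730 = -1519874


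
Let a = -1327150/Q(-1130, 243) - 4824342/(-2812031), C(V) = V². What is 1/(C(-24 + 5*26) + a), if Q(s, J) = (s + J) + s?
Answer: 5671866527/67470809936836 ≈ 8.4064e-5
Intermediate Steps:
Q(s, J) = J + 2*s (Q(s, J) = (J + s) + s = J + 2*s)
a = 3741717639464/5671866527 (a = -1327150/(243 + 2*(-1130)) - 4824342/(-2812031) = -1327150/(243 - 2260) - 4824342*(-1/2812031) = -1327150/(-2017) + 4824342/2812031 = -1327150*(-1/2017) + 4824342/2812031 = 1327150/2017 + 4824342/2812031 = 3741717639464/5671866527 ≈ 659.70)
1/(C(-24 + 5*26) + a) = 1/((-24 + 5*26)² + 3741717639464/5671866527) = 1/((-24 + 130)² + 3741717639464/5671866527) = 1/(106² + 3741717639464/5671866527) = 1/(11236 + 3741717639464/5671866527) = 1/(67470809936836/5671866527) = 5671866527/67470809936836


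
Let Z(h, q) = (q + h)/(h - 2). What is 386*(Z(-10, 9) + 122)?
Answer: 282745/6 ≈ 47124.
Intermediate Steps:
Z(h, q) = (h + q)/(-2 + h)
386*(Z(-10, 9) + 122) = 386*((-10 + 9)/(-2 - 10) + 122) = 386*(-1/(-12) + 122) = 386*(-1/12*(-1) + 122) = 386*(1/12 + 122) = 386*(1465/12) = 282745/6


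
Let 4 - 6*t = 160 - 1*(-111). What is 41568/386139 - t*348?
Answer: 1993263374/128713 ≈ 15486.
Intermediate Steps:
t = -89/2 (t = ⅔ - (160 - 1*(-111))/6 = ⅔ - (160 + 111)/6 = ⅔ - ⅙*271 = ⅔ - 271/6 = -89/2 ≈ -44.500)
41568/386139 - t*348 = 41568/386139 - (-89)*348/2 = 41568*(1/386139) - 1*(-15486) = 13856/128713 + 15486 = 1993263374/128713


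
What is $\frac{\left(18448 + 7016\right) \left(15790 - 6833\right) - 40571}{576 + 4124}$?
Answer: $\frac{228040477}{4700} \approx 48519.0$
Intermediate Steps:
$\frac{\left(18448 + 7016\right) \left(15790 - 6833\right) - 40571}{576 + 4124} = \frac{25464 \left(15790 - 6833\right) - 40571}{4700} = \left(25464 \cdot 8957 - 40571\right) \frac{1}{4700} = \left(228081048 - 40571\right) \frac{1}{4700} = 228040477 \cdot \frac{1}{4700} = \frac{228040477}{4700}$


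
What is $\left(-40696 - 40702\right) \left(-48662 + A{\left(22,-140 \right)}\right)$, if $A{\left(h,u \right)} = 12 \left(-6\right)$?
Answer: $3966850132$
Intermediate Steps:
$A{\left(h,u \right)} = -72$
$\left(-40696 - 40702\right) \left(-48662 + A{\left(22,-140 \right)}\right) = \left(-40696 - 40702\right) \left(-48662 - 72\right) = \left(-81398\right) \left(-48734\right) = 3966850132$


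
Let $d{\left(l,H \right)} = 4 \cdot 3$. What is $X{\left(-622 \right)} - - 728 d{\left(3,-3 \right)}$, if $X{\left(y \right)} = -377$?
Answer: $8359$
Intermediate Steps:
$d{\left(l,H \right)} = 12$
$X{\left(-622 \right)} - - 728 d{\left(3,-3 \right)} = -377 - \left(-728\right) 12 = -377 - -8736 = -377 + 8736 = 8359$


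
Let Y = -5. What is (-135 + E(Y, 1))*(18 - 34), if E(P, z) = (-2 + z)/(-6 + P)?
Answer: 23744/11 ≈ 2158.5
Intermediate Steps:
E(P, z) = (-2 + z)/(-6 + P)
(-135 + E(Y, 1))*(18 - 34) = (-135 + (-2 + 1)/(-6 - 5))*(18 - 34) = (-135 - 1/(-11))*(-16) = (-135 - 1/11*(-1))*(-16) = (-135 + 1/11)*(-16) = -1484/11*(-16) = 23744/11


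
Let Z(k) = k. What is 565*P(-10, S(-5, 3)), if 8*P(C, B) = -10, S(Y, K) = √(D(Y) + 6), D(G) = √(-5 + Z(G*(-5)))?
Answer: -2825/4 ≈ -706.25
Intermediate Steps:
D(G) = √(-5 - 5*G) (D(G) = √(-5 + G*(-5)) = √(-5 - 5*G))
S(Y, K) = √(6 + √(-5 - 5*Y)) (S(Y, K) = √(√(-5 - 5*Y) + 6) = √(6 + √(-5 - 5*Y)))
P(C, B) = -5/4 (P(C, B) = (⅛)*(-10) = -5/4)
565*P(-10, S(-5, 3)) = 565*(-5/4) = -2825/4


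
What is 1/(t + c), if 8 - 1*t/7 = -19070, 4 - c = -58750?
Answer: 1/192300 ≈ 5.2002e-6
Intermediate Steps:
c = 58754 (c = 4 - 1*(-58750) = 4 + 58750 = 58754)
t = 133546 (t = 56 - 7*(-19070) = 56 + 133490 = 133546)
1/(t + c) = 1/(133546 + 58754) = 1/192300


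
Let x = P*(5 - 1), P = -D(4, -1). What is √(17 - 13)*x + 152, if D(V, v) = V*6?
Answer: -40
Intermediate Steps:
D(V, v) = 6*V
P = -24 (P = -6*4 = -1*24 = -24)
x = -96 (x = -24*(5 - 1) = -24*4 = -96)
√(17 - 13)*x + 152 = √(17 - 13)*(-96) + 152 = √4*(-96) + 152 = 2*(-96) + 152 = -192 + 152 = -40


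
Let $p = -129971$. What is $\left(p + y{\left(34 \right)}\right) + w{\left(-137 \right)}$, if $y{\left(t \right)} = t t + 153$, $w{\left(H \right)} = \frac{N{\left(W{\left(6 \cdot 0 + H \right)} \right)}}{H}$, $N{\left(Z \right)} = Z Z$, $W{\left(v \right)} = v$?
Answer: $-128799$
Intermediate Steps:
$N{\left(Z \right)} = Z^{2}$
$w{\left(H \right)} = H$ ($w{\left(H \right)} = \frac{\left(6 \cdot 0 + H\right)^{2}}{H} = \frac{\left(0 + H\right)^{2}}{H} = \frac{H^{2}}{H} = H$)
$y{\left(t \right)} = 153 + t^{2}$ ($y{\left(t \right)} = t^{2} + 153 = 153 + t^{2}$)
$\left(p + y{\left(34 \right)}\right) + w{\left(-137 \right)} = \left(-129971 + \left(153 + 34^{2}\right)\right) - 137 = \left(-129971 + \left(153 + 1156\right)\right) - 137 = \left(-129971 + 1309\right) - 137 = -128662 - 137 = -128799$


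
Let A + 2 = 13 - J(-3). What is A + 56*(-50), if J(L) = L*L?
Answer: -2798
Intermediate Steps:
J(L) = L²
A = 2 (A = -2 + (13 - 1*(-3)²) = -2 + (13 - 1*9) = -2 + (13 - 9) = -2 + 4 = 2)
A + 56*(-50) = 2 + 56*(-50) = 2 - 2800 = -2798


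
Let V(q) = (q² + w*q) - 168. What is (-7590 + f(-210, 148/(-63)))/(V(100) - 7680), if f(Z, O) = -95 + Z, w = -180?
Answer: 7895/15848 ≈ 0.49817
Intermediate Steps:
V(q) = -168 + q² - 180*q (V(q) = (q² - 180*q) - 168 = -168 + q² - 180*q)
(-7590 + f(-210, 148/(-63)))/(V(100) - 7680) = (-7590 + (-95 - 210))/((-168 + 100² - 180*100) - 7680) = (-7590 - 305)/((-168 + 10000 - 18000) - 7680) = -7895/(-8168 - 7680) = -7895/(-15848) = -7895*(-1/15848) = 7895/15848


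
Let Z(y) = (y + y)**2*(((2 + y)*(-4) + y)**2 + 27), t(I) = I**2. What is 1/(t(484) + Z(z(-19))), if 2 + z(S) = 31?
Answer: 1/30685184 ≈ 3.2589e-8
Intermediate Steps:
z(S) = 29 (z(S) = -2 + 31 = 29)
Z(y) = 4*y**2*(27 + (-8 - 3*y)**2) (Z(y) = (2*y)**2*(((-8 - 4*y) + y)**2 + 27) = (4*y**2)*((-8 - 3*y)**2 + 27) = (4*y**2)*(27 + (-8 - 3*y)**2) = 4*y**2*(27 + (-8 - 3*y)**2))
1/(t(484) + Z(z(-19))) = 1/(484**2 + 4*29**2*(27 + (8 + 3*29)**2)) = 1/(234256 + 4*841*(27 + (8 + 87)**2)) = 1/(234256 + 4*841*(27 + 95**2)) = 1/(234256 + 4*841*(27 + 9025)) = 1/(234256 + 4*841*9052) = 1/(234256 + 30450928) = 1/30685184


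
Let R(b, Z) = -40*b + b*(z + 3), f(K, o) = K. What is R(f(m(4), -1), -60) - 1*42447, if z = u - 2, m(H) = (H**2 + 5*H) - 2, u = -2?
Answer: -43841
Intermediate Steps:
m(H) = -2 + H**2 + 5*H
z = -4 (z = -2 - 2 = -4)
R(b, Z) = -41*b (R(b, Z) = -40*b + b*(-4 + 3) = -40*b + b*(-1) = -40*b - b = -41*b)
R(f(m(4), -1), -60) - 1*42447 = -41*(-2 + 4**2 + 5*4) - 1*42447 = -41*(-2 + 16 + 20) - 42447 = -41*34 - 42447 = -1394 - 42447 = -43841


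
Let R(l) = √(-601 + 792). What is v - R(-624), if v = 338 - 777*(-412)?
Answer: 320462 - √191 ≈ 3.2045e+5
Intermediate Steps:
R(l) = √191
v = 320462 (v = 338 + 320124 = 320462)
v - R(-624) = 320462 - √191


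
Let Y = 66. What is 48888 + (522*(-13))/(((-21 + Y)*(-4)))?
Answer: 489257/10 ≈ 48926.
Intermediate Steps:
48888 + (522*(-13))/(((-21 + Y)*(-4))) = 48888 + (522*(-13))/(((-21 + 66)*(-4))) = 48888 - 6786/(45*(-4)) = 48888 - 6786/(-180) = 48888 - 6786*(-1/180) = 48888 + 377/10 = 489257/10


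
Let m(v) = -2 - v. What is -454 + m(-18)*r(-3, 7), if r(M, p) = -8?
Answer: -582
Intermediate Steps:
-454 + m(-18)*r(-3, 7) = -454 + (-2 - 1*(-18))*(-8) = -454 + (-2 + 18)*(-8) = -454 + 16*(-8) = -454 - 128 = -582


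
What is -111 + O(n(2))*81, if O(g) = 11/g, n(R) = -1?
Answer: -1002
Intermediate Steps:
-111 + O(n(2))*81 = -111 + (11/(-1))*81 = -111 + (11*(-1))*81 = -111 - 11*81 = -111 - 891 = -1002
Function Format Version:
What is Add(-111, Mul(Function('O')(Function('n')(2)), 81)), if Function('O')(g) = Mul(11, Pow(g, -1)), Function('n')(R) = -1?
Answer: -1002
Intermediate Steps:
Add(-111, Mul(Function('O')(Function('n')(2)), 81)) = Add(-111, Mul(Mul(11, Pow(-1, -1)), 81)) = Add(-111, Mul(Mul(11, -1), 81)) = Add(-111, Mul(-11, 81)) = Add(-111, -891) = -1002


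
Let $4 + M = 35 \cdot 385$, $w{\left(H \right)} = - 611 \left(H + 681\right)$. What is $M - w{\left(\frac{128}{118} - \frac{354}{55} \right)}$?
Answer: $\frac{1383318064}{3245} \approx 4.2629 \cdot 10^{5}$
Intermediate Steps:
$w{\left(H \right)} = -416091 - 611 H$ ($w{\left(H \right)} = - 611 \left(681 + H\right) = -416091 - 611 H$)
$M = 13471$ ($M = -4 + 35 \cdot 385 = -4 + 13475 = 13471$)
$M - w{\left(\frac{128}{118} - \frac{354}{55} \right)} = 13471 - \left(-416091 - 611 \left(\frac{128}{118} - \frac{354}{55}\right)\right) = 13471 - \left(-416091 - 611 \left(128 \cdot \frac{1}{118} - \frac{354}{55}\right)\right) = 13471 - \left(-416091 - 611 \left(\frac{64}{59} - \frac{354}{55}\right)\right) = 13471 - \left(-416091 - - \frac{10610626}{3245}\right) = 13471 - \left(-416091 + \frac{10610626}{3245}\right) = 13471 - - \frac{1339604669}{3245} = 13471 + \frac{1339604669}{3245} = \frac{1383318064}{3245}$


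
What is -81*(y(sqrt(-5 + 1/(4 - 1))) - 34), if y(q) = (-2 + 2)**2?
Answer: 2754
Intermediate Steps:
y(q) = 0 (y(q) = 0**2 = 0)
-81*(y(sqrt(-5 + 1/(4 - 1))) - 34) = -81*(0 - 34) = -81*(-34) = 2754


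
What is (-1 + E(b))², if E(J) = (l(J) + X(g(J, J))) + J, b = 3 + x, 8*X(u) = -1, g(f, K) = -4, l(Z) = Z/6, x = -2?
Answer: 1/576 ≈ 0.0017361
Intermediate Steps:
l(Z) = Z/6 (l(Z) = Z*(⅙) = Z/6)
X(u) = -⅛ (X(u) = (⅛)*(-1) = -⅛)
b = 1 (b = 3 - 2 = 1)
E(J) = -⅛ + 7*J/6 (E(J) = (J/6 - ⅛) + J = (-⅛ + J/6) + J = -⅛ + 7*J/6)
(-1 + E(b))² = (-1 + (-⅛ + (7/6)*1))² = (-1 + (-⅛ + 7/6))² = (-1 + 25/24)² = (1/24)² = 1/576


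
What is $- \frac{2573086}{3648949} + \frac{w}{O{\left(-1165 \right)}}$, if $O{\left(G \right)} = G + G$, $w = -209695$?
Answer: $\frac{151834214035}{1700410234} \approx 89.293$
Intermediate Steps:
$O{\left(G \right)} = 2 G$
$- \frac{2573086}{3648949} + \frac{w}{O{\left(-1165 \right)}} = - \frac{2573086}{3648949} - \frac{209695}{2 \left(-1165\right)} = \left(-2573086\right) \frac{1}{3648949} - \frac{209695}{-2330} = - \frac{2573086}{3648949} - - \frac{41939}{466} = - \frac{2573086}{3648949} + \frac{41939}{466} = \frac{151834214035}{1700410234}$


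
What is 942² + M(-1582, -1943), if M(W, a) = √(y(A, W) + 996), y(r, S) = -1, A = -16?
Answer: 887364 + √995 ≈ 8.8740e+5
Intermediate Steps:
M(W, a) = √995 (M(W, a) = √(-1 + 996) = √995)
942² + M(-1582, -1943) = 942² + √995 = 887364 + √995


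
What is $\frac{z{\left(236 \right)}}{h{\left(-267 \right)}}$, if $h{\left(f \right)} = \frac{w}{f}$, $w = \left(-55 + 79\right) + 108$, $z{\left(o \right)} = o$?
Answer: $- \frac{5251}{11} \approx -477.36$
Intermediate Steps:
$w = 132$ ($w = 24 + 108 = 132$)
$h{\left(f \right)} = \frac{132}{f}$
$\frac{z{\left(236 \right)}}{h{\left(-267 \right)}} = \frac{236}{132 \frac{1}{-267}} = \frac{236}{132 \left(- \frac{1}{267}\right)} = \frac{236}{- \frac{44}{89}} = 236 \left(- \frac{89}{44}\right) = - \frac{5251}{11}$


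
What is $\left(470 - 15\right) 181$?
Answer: $82355$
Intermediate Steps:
$\left(470 - 15\right) 181 = 455 \cdot 181 = 82355$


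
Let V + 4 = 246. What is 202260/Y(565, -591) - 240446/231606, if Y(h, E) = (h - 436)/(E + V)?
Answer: -2724801122329/4979529 ≈ -5.4720e+5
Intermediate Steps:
V = 242 (V = -4 + 246 = 242)
Y(h, E) = (-436 + h)/(242 + E) (Y(h, E) = (h - 436)/(E + 242) = (-436 + h)/(242 + E))
202260/Y(565, -591) - 240446/231606 = 202260/(((-436 + 565)/(242 - 591))) - 240446/231606 = 202260/((129/(-349))) - 240446*1/231606 = 202260/((-1/349*129)) - 120223/115803 = 202260/(-129/349) - 120223/115803 = 202260*(-349/129) - 120223/115803 = -23529580/43 - 120223/115803 = -2724801122329/4979529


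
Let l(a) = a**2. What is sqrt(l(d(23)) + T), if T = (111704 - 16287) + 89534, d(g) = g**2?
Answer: 2*sqrt(116198) ≈ 681.76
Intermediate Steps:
T = 184951 (T = 95417 + 89534 = 184951)
sqrt(l(d(23)) + T) = sqrt((23**2)**2 + 184951) = sqrt(529**2 + 184951) = sqrt(279841 + 184951) = sqrt(464792) = 2*sqrt(116198)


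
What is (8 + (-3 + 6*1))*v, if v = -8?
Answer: -88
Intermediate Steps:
(8 + (-3 + 6*1))*v = (8 + (-3 + 6*1))*(-8) = (8 + (-3 + 6))*(-8) = (8 + 3)*(-8) = 11*(-8) = -88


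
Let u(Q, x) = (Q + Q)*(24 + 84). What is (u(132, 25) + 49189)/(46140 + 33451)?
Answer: 77701/79591 ≈ 0.97625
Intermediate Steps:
u(Q, x) = 216*Q (u(Q, x) = (2*Q)*108 = 216*Q)
(u(132, 25) + 49189)/(46140 + 33451) = (216*132 + 49189)/(46140 + 33451) = (28512 + 49189)/79591 = 77701*(1/79591) = 77701/79591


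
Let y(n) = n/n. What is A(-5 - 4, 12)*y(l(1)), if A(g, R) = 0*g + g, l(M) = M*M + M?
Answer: -9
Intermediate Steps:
l(M) = M + M² (l(M) = M² + M = M + M²)
y(n) = 1
A(g, R) = g (A(g, R) = 0 + g = g)
A(-5 - 4, 12)*y(l(1)) = (-5 - 4)*1 = -9*1 = -9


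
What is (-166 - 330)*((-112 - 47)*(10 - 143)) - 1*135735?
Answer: -10624647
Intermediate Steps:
(-166 - 330)*((-112 - 47)*(10 - 143)) - 1*135735 = -(-78864)*(-133) - 135735 = -496*21147 - 135735 = -10488912 - 135735 = -10624647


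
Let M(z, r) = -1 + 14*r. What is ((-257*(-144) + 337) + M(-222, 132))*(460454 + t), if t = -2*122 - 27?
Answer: 18035492136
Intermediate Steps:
t = -271 (t = -244 - 27 = -271)
((-257*(-144) + 337) + M(-222, 132))*(460454 + t) = ((-257*(-144) + 337) + (-1 + 14*132))*(460454 - 271) = ((37008 + 337) + (-1 + 1848))*460183 = (37345 + 1847)*460183 = 39192*460183 = 18035492136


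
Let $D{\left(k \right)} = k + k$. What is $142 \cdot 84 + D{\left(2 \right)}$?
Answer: $11932$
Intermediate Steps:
$D{\left(k \right)} = 2 k$
$142 \cdot 84 + D{\left(2 \right)} = 142 \cdot 84 + 2 \cdot 2 = 11928 + 4 = 11932$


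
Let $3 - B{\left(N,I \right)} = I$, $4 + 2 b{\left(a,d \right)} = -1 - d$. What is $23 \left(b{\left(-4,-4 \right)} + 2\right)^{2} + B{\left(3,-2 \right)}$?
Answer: $\frac{227}{4} \approx 56.75$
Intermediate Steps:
$b{\left(a,d \right)} = - \frac{5}{2} - \frac{d}{2}$ ($b{\left(a,d \right)} = -2 + \frac{-1 - d}{2} = -2 - \left(\frac{1}{2} + \frac{d}{2}\right) = - \frac{5}{2} - \frac{d}{2}$)
$B{\left(N,I \right)} = 3 - I$
$23 \left(b{\left(-4,-4 \right)} + 2\right)^{2} + B{\left(3,-2 \right)} = 23 \left(\left(- \frac{5}{2} - -2\right) + 2\right)^{2} + \left(3 - -2\right) = 23 \left(\left(- \frac{5}{2} + 2\right) + 2\right)^{2} + \left(3 + 2\right) = 23 \left(- \frac{1}{2} + 2\right)^{2} + 5 = 23 \left(\frac{3}{2}\right)^{2} + 5 = 23 \cdot \frac{9}{4} + 5 = \frac{207}{4} + 5 = \frac{227}{4}$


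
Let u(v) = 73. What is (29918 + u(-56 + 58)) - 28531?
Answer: 1460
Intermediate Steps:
(29918 + u(-56 + 58)) - 28531 = (29918 + 73) - 28531 = 29991 - 28531 = 1460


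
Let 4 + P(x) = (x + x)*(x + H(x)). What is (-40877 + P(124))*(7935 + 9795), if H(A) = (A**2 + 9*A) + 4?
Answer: 72353984670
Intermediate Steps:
H(A) = 4 + A**2 + 9*A
P(x) = -4 + 2*x*(4 + x**2 + 10*x) (P(x) = -4 + (x + x)*(x + (4 + x**2 + 9*x)) = -4 + (2*x)*(4 + x**2 + 10*x) = -4 + 2*x*(4 + x**2 + 10*x))
(-40877 + P(124))*(7935 + 9795) = (-40877 + (-4 + 2*124**3 + 8*124 + 20*124**2))*(7935 + 9795) = (-40877 + (-4 + 2*1906624 + 992 + 20*15376))*17730 = (-40877 + (-4 + 3813248 + 992 + 307520))*17730 = (-40877 + 4121756)*17730 = 4080879*17730 = 72353984670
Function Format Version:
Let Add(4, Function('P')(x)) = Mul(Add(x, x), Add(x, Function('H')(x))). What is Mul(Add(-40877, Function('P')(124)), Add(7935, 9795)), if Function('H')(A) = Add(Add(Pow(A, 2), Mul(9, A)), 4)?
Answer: 72353984670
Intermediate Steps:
Function('H')(A) = Add(4, Pow(A, 2), Mul(9, A))
Function('P')(x) = Add(-4, Mul(2, x, Add(4, Pow(x, 2), Mul(10, x)))) (Function('P')(x) = Add(-4, Mul(Add(x, x), Add(x, Add(4, Pow(x, 2), Mul(9, x))))) = Add(-4, Mul(Mul(2, x), Add(4, Pow(x, 2), Mul(10, x)))) = Add(-4, Mul(2, x, Add(4, Pow(x, 2), Mul(10, x)))))
Mul(Add(-40877, Function('P')(124)), Add(7935, 9795)) = Mul(Add(-40877, Add(-4, Mul(2, Pow(124, 3)), Mul(8, 124), Mul(20, Pow(124, 2)))), Add(7935, 9795)) = Mul(Add(-40877, Add(-4, Mul(2, 1906624), 992, Mul(20, 15376))), 17730) = Mul(Add(-40877, Add(-4, 3813248, 992, 307520)), 17730) = Mul(Add(-40877, 4121756), 17730) = Mul(4080879, 17730) = 72353984670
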